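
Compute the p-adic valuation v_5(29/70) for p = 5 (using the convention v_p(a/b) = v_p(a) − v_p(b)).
v_5(29/70) = -1

Factor powers of 5 from the numerator and denominator of the reduced fraction: 29 = 5^0 · 29 and 70 = 5^1 · 14. Apply v_p(a/b) = v_p(a) − v_p(b): v_5(29/70) = 0 − 1 = -1.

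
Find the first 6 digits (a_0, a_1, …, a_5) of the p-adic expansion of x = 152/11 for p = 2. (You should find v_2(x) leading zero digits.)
(a_0, …, a_5) = (0, 0, 0, 1, 0, 0)

v_2(152/11) = 3, so a_0 = ... = a_2 = 0. Factor out: x = 2^3 · u with u = 19/11 a unit in ℤ_2. Expand u iteratively via a_{v+i} = u_i mod 2, u_{i+1} = (u_i − a_{v+i})/2:
  u_0 = 19/11;  a_3 = 1;  u_1 = (u_0 − 1)/2 = 4/11
  u_1 = 4/11;  a_4 = 0;  u_2 = (u_1 − 0)/2 = 2/11
  u_2 = 2/11;  a_5 = 0;  u_3 = (u_2 − 0)/2 = 1/11
Digits: (0, 0, 0, 1, 0, 0).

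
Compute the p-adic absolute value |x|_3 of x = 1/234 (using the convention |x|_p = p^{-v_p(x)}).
|1/234|_3 = 9

Step 1 — compute v_3(x) by factoring powers of 3 out of the numerator and denominator: v_3(1/234) = -2. Step 2 — apply |x|_p = p^{-v_p(x)} = 3^{2} = 9.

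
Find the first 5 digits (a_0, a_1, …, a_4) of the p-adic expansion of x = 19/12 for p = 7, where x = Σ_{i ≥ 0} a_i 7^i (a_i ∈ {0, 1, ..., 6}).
(a_0, …, a_4) = (1, 3, 6, 2, 6)

v_7(19/12) = 0 (numerator and denominator both coprime to 7), so x ∈ ℤ_7^×. Compute digits iteratively via a_i = x_i mod 7, x_{i+1} = (x_i − a_i)/7, with x_0 = x:
  x_0 = 19/12;  a_0 = 1;  x_1 = (x_0 − 1)/7 = 1/12
  x_1 = 1/12;  a_1 = 3;  x_2 = (x_1 − 3)/7 = -5/12
  x_2 = -5/12;  a_2 = 6;  x_3 = (x_2 − 6)/7 = -11/12
  x_3 = -11/12;  a_3 = 2;  x_4 = (x_3 − 2)/7 = -5/12
  x_4 = -5/12;  a_4 = 6;  x_5 = (x_4 − 6)/7 = -11/12
Digits: (1, 3, 6, 2, 6).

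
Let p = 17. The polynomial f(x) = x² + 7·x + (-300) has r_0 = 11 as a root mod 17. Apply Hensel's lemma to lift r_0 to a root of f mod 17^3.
r_2 = 2765 (mod 4913)

Hensel: r_{i+1} = r_i − f(r_i)·(f′(r_i))^{-1} mod 17^{i+2}, f′(x) = 2x + 7. Iterate:
  r_0 = 11 (mod 17)
  r_1 = 164 (mod 289)
  r_2 = 2765 (mod 4913)
Final: r = 2765 satisfies f(r) ≡ 0 mod 17^3.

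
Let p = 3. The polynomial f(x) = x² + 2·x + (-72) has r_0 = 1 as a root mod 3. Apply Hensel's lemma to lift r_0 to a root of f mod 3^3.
r_2 = 16 (mod 27)

Hensel: r_{i+1} = r_i − f(r_i)·(f′(r_i))^{-1} mod 3^{i+2}, f′(x) = 2x + 2. Iterate:
  r_0 = 1 (mod 3)
  r_1 = 7 (mod 9)
  r_2 = 16 (mod 27)
Final: r = 16 satisfies f(r) ≡ 0 mod 3^3.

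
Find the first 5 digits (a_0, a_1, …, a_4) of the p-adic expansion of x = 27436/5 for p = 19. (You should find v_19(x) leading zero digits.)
(a_0, …, a_4) = (0, 0, 0, 16, 3)

v_19(27436/5) = 3, so a_0 = ... = a_2 = 0. Factor out: x = 19^3 · u with u = 4/5 a unit in ℤ_19. Expand u iteratively via a_{v+i} = u_i mod 19, u_{i+1} = (u_i − a_{v+i})/19:
  u_0 = 4/5;  a_3 = 16;  u_1 = (u_0 − 16)/19 = -4/5
  u_1 = -4/5;  a_4 = 3;  u_2 = (u_1 − 3)/19 = -1/5
Digits: (0, 0, 0, 16, 3).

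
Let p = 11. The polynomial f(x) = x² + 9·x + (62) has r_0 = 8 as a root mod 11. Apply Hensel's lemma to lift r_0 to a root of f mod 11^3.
r_2 = 305 (mod 1331)

Hensel: r_{i+1} = r_i − f(r_i)·(f′(r_i))^{-1} mod 11^{i+2}, f′(x) = 2x + 9. Iterate:
  r_0 = 8 (mod 11)
  r_1 = 63 (mod 121)
  r_2 = 305 (mod 1331)
Final: r = 305 satisfies f(r) ≡ 0 mod 11^3.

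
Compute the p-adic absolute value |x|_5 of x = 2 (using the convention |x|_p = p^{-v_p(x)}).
|2|_5 = 1

Step 1 — compute v_5(x) by factoring powers of 5 out of the numerator and denominator: v_5(2) = 0. Step 2 — apply |x|_p = p^{-v_p(x)} = 5^{0} = 1.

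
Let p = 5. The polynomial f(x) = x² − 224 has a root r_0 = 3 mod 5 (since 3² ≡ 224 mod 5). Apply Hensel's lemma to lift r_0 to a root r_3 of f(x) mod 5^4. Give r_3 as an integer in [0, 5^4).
r_3 = 293 (mod 625)

Hensel's recurrence: r_{i+1} = r_i − f(r_i)·(f′(r_i))^{-1} mod 5^{i+2}, with f′(x) = 2x. Iterate:
  r_0 = 3 (mod 5)
  r_1 = 18 (mod 25)
  r_2 = 43 (mod 125)
  r_3 = 293 (mod 625)
Final: r_3 = 293, and one checks f(r_3) ≡ 0 mod 5^4.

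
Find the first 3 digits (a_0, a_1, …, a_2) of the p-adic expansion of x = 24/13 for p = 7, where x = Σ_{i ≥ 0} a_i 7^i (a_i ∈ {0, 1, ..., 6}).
(a_0, …, a_2) = (4, 4, 1)

v_7(24/13) = 0 (numerator and denominator both coprime to 7), so x ∈ ℤ_7^×. Compute digits iteratively via a_i = x_i mod 7, x_{i+1} = (x_i − a_i)/7, with x_0 = x:
  x_0 = 24/13;  a_0 = 4;  x_1 = (x_0 − 4)/7 = -4/13
  x_1 = -4/13;  a_1 = 4;  x_2 = (x_1 − 4)/7 = -8/13
  x_2 = -8/13;  a_2 = 1;  x_3 = (x_2 − 1)/7 = -3/13
Digits: (4, 4, 1).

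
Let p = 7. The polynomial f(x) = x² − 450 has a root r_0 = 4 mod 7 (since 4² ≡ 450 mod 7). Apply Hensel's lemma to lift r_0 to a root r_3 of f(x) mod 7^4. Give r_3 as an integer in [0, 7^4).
r_3 = 1124 (mod 2401)

Hensel's recurrence: r_{i+1} = r_i − f(r_i)·(f′(r_i))^{-1} mod 7^{i+2}, with f′(x) = 2x. Iterate:
  r_0 = 4 (mod 7)
  r_1 = 46 (mod 49)
  r_2 = 95 (mod 343)
  r_3 = 1124 (mod 2401)
Final: r_3 = 1124, and one checks f(r_3) ≡ 0 mod 7^4.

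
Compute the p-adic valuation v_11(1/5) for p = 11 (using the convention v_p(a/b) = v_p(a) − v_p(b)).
v_11(1/5) = 0

Factor powers of 11 from the numerator and denominator of the reduced fraction: 1 = 11^0 · 1 and 5 = 11^0 · 5. Apply v_p(a/b) = v_p(a) − v_p(b): v_11(1/5) = 0 − 0 = 0.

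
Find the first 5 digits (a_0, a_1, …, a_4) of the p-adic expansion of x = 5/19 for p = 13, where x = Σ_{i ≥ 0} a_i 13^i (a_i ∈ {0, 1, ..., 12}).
(a_0, …, a_4) = (3, 8, 11, 8, 0)

v_13(5/19) = 0 (numerator and denominator both coprime to 13), so x ∈ ℤ_13^×. Compute digits iteratively via a_i = x_i mod 13, x_{i+1} = (x_i − a_i)/13, with x_0 = x:
  x_0 = 5/19;  a_0 = 3;  x_1 = (x_0 − 3)/13 = -4/19
  x_1 = -4/19;  a_1 = 8;  x_2 = (x_1 − 8)/13 = -12/19
  x_2 = -12/19;  a_2 = 11;  x_3 = (x_2 − 11)/13 = -17/19
  x_3 = -17/19;  a_3 = 8;  x_4 = (x_3 − 8)/13 = -13/19
  x_4 = -13/19;  a_4 = 0;  x_5 = (x_4 − 0)/13 = -1/19
Digits: (3, 8, 11, 8, 0).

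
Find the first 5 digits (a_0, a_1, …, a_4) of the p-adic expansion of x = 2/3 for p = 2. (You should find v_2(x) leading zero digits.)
(a_0, …, a_4) = (0, 1, 1, 0, 1)

v_2(2/3) = 1, so a_0 = ... = a_0 = 0. Factor out: x = 2^1 · u with u = 1/3 a unit in ℤ_2. Expand u iteratively via a_{v+i} = u_i mod 2, u_{i+1} = (u_i − a_{v+i})/2:
  u_0 = 1/3;  a_1 = 1;  u_1 = (u_0 − 1)/2 = -1/3
  u_1 = -1/3;  a_2 = 1;  u_2 = (u_1 − 1)/2 = -2/3
  u_2 = -2/3;  a_3 = 0;  u_3 = (u_2 − 0)/2 = -1/3
  u_3 = -1/3;  a_4 = 1;  u_4 = (u_3 − 1)/2 = -2/3
Digits: (0, 1, 1, 0, 1).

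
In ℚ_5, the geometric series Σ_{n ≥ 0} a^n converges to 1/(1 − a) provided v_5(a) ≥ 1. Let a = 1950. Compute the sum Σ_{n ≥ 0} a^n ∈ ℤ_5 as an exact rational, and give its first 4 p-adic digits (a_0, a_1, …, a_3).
Σ a^n = 1/(1 − a) = -1/1949;  first 4 digits = (1, 0, 3, 0)

v_5(a) = 2 ≥ 1, so the series converges in ℤ_5 to 1/(1 − a) = 1/(1 − 1950) = -1/1949. Expand this rational in ℤ_5: compute digits iteratively via d_i = x_i mod 5, x_{i+1} = (x_i − d_i)/5. The first 4 digits are (1, 0, 3, 0).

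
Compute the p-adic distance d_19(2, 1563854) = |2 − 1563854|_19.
d_19(2, 1563854) = 1/130321

Step 1 — x − y = 2 − 1563854 = -1563852. Step 2 — v_19(-1563852) = 4 (factor: -1563852 = −(19^4 · 12); the sign does not affect v_p). Step 3 — |x − y|_19 = 19^{-4} = 1/130321.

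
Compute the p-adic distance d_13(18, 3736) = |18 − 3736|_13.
d_13(18, 3736) = 1/169

Step 1 — x − y = 18 − 3736 = -3718. Step 2 — v_13(-3718) = 2 (factor: -3718 = −(13^2 · 22); the sign does not affect v_p). Step 3 — |x − y|_13 = 13^{-2} = 1/169.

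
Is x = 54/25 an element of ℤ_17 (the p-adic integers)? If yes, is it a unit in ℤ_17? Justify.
x ∈ ℤ_17^× (unit); v_17(x) = 0

ℤ_17 = {x ∈ ℚ_17 : v_17(x) ≥ 0} and ℤ_17^× = {x ∈ ℤ_17 : v_17(x) = 0}. Here v_17(54/25) = v_17(num) − v_17(den) = 0; compare against these criteria.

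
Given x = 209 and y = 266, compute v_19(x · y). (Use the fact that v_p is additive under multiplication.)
v_19(55594) = 2

v_p(x) = 1 (factor: 209 = 19^1 · 11); v_p(y) = 1 (factor: 266 = 19^1 · 14). Additivity: v_p(xy) = v_p(x) + v_p(y) = 1 + 1 = 2. (Direct check: xy = 55594 = 19^2 · (154).)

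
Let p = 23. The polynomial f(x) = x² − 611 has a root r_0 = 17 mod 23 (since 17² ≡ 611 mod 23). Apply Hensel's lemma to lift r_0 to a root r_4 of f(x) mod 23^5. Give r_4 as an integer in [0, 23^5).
r_4 = 4179002 (mod 6436343)

Hensel's recurrence: r_{i+1} = r_i − f(r_i)·(f′(r_i))^{-1} mod 23^{i+2}, with f′(x) = 2x. Iterate:
  r_0 = 17 (mod 23)
  r_1 = 431 (mod 529)
  r_2 = 5721 (mod 12167)
  r_3 = 261228 (mod 279841)
  r_4 = 4179002 (mod 6436343)
Final: r_4 = 4179002, and one checks f(r_4) ≡ 0 mod 23^5.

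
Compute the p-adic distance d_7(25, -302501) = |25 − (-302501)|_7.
d_7(25, -302501) = 1/16807

Step 1 — x − y = 25 − (-302501) = 302526. Step 2 — v_7(302526) = 5 (factor: 302526 = (7^5 · 18); the sign does not affect v_p). Step 3 — |x − y|_7 = 7^{-5} = 1/16807.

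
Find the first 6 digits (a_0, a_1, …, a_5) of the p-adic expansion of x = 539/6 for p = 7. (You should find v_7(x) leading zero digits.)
(a_0, …, a_5) = (0, 0, 3, 1, 1, 1)

v_7(539/6) = 2, so a_0 = ... = a_1 = 0. Factor out: x = 7^2 · u with u = 11/6 a unit in ℤ_7. Expand u iteratively via a_{v+i} = u_i mod 7, u_{i+1} = (u_i − a_{v+i})/7:
  u_0 = 11/6;  a_2 = 3;  u_1 = (u_0 − 3)/7 = -1/6
  u_1 = -1/6;  a_3 = 1;  u_2 = (u_1 − 1)/7 = -1/6
  u_2 = -1/6;  a_4 = 1;  u_3 = (u_2 − 1)/7 = -1/6
  u_3 = -1/6;  a_5 = 1;  u_4 = (u_3 − 1)/7 = -1/6
Digits: (0, 0, 3, 1, 1, 1).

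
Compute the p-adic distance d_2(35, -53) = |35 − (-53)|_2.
d_2(35, -53) = 1/8

Step 1 — x − y = 35 − (-53) = 88. Step 2 — v_2(88) = 3 (factor: 88 = (2^3 · 11); the sign does not affect v_p). Step 3 — |x − y|_2 = 2^{-3} = 1/8.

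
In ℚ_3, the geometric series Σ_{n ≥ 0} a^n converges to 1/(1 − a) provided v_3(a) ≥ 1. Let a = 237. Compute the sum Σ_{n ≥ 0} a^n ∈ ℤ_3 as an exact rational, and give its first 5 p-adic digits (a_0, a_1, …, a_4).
Σ a^n = 1/(1 − a) = -1/236;  first 5 digits = (1, 1, 0, 2, 1)

v_3(a) = 1 ≥ 1, so the series converges in ℤ_3 to 1/(1 − a) = 1/(1 − 237) = -1/236. Expand this rational in ℤ_3: compute digits iteratively via d_i = x_i mod 3, x_{i+1} = (x_i − d_i)/3. The first 5 digits are (1, 1, 0, 2, 1).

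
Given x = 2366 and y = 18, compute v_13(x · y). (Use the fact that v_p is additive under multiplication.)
v_13(42588) = 2

v_p(x) = 2 (factor: 2366 = 13^2 · 14); v_p(y) = 0 (factor: 18 = 13^0 · 18). Additivity: v_p(xy) = v_p(x) + v_p(y) = 2 + 0 = 2. (Direct check: xy = 42588 = 13^2 · (252).)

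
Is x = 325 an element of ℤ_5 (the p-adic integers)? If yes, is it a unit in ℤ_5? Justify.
x ∈ ℤ_5 but not a unit; v_5(x) = 2 > 0

ℤ_5 = {x ∈ ℚ_5 : v_5(x) ≥ 0} and ℤ_5^× = {x ∈ ℤ_5 : v_5(x) = 0}. Here v_5(325) = v_5(num) − v_5(den) = 2; compare against these criteria.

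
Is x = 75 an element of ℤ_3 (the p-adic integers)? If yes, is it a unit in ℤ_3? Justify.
x ∈ ℤ_3 but not a unit; v_3(x) = 1 > 0

ℤ_3 = {x ∈ ℚ_3 : v_3(x) ≥ 0} and ℤ_3^× = {x ∈ ℤ_3 : v_3(x) = 0}. Here v_3(75) = v_3(num) − v_3(den) = 1; compare against these criteria.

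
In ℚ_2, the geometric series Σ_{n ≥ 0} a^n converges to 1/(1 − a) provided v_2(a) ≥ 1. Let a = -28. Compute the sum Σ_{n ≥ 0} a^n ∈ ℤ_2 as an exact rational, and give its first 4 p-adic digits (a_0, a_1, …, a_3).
Σ a^n = 1/(1 − a) = 1/29;  first 4 digits = (1, 0, 1, 0)

v_2(a) = 2 ≥ 1, so the series converges in ℤ_2 to 1/(1 − a) = 1/(1 − (-28)) = 1/29. Expand this rational in ℤ_2: compute digits iteratively via d_i = x_i mod 2, x_{i+1} = (x_i − d_i)/2. The first 4 digits are (1, 0, 1, 0).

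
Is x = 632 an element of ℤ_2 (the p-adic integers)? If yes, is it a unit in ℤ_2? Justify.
x ∈ ℤ_2 but not a unit; v_2(x) = 3 > 0

ℤ_2 = {x ∈ ℚ_2 : v_2(x) ≥ 0} and ℤ_2^× = {x ∈ ℤ_2 : v_2(x) = 0}. Here v_2(632) = v_2(num) − v_2(den) = 3; compare against these criteria.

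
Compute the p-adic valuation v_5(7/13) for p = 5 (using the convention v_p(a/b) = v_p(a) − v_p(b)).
v_5(7/13) = 0

Factor powers of 5 from the numerator and denominator of the reduced fraction: 7 = 5^0 · 7 and 13 = 5^0 · 13. Apply v_p(a/b) = v_p(a) − v_p(b): v_5(7/13) = 0 − 0 = 0.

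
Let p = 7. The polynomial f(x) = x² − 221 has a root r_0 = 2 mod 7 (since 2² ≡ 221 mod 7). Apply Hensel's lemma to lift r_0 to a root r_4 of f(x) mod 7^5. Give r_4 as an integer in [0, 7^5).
r_4 = 8619 (mod 16807)

Hensel's recurrence: r_{i+1} = r_i − f(r_i)·(f′(r_i))^{-1} mod 7^{i+2}, with f′(x) = 2x. Iterate:
  r_0 = 2 (mod 7)
  r_1 = 44 (mod 49)
  r_2 = 44 (mod 343)
  r_3 = 1416 (mod 2401)
  r_4 = 8619 (mod 16807)
Final: r_4 = 8619, and one checks f(r_4) ≡ 0 mod 7^5.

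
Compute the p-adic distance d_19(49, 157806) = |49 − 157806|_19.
d_19(49, 157806) = 1/6859

Step 1 — x − y = 49 − 157806 = -157757. Step 2 — v_19(-157757) = 3 (factor: -157757 = −(19^3 · 23); the sign does not affect v_p). Step 3 — |x − y|_19 = 19^{-3} = 1/6859.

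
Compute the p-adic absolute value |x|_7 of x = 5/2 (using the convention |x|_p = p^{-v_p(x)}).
|5/2|_7 = 1

Step 1 — compute v_7(x) by factoring powers of 7 out of the numerator and denominator: v_7(5/2) = 0. Step 2 — apply |x|_p = p^{-v_p(x)} = 7^{0} = 1.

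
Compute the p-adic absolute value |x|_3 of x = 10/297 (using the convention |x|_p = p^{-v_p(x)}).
|10/297|_3 = 27

Step 1 — compute v_3(x) by factoring powers of 3 out of the numerator and denominator: v_3(10/297) = -3. Step 2 — apply |x|_p = p^{-v_p(x)} = 3^{3} = 27.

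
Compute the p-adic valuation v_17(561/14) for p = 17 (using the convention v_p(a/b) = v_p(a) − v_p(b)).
v_17(561/14) = 1

Factor powers of 17 from the numerator and denominator of the reduced fraction: 561 = 17^1 · 33 and 14 = 17^0 · 14. Apply v_p(a/b) = v_p(a) − v_p(b): v_17(561/14) = 1 − 0 = 1.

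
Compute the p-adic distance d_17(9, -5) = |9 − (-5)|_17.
d_17(9, -5) = 1

Step 1 — x − y = 9 − (-5) = 14. Step 2 — v_17(14) = 0 (factor: 14 = (17^0 · 14); the sign does not affect v_p). Step 3 — |x − y|_17 = 17^{0} = 1.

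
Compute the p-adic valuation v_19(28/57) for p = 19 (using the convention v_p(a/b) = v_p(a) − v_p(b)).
v_19(28/57) = -1

Factor powers of 19 from the numerator and denominator of the reduced fraction: 28 = 19^0 · 28 and 57 = 19^1 · 3. Apply v_p(a/b) = v_p(a) − v_p(b): v_19(28/57) = 0 − 1 = -1.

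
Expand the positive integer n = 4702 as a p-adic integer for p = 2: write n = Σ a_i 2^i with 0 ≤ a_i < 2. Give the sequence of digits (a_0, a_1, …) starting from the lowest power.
(a_0, a_1, …) = (0, 1, 1, 1, 1, 0, 1, 0, 0, 1, 0, 0, 1)

Repeated division by 2 gives the digits low-to-high: 4702 = 1·2^1 + 1·2^2 + 1·2^3 + 1·2^4 + 1·2^6 + 1·2^9 + 1·2^12. Digit sequence: (0, 1, 1, 1, 1, 0, 1, 0, 0, 1, 0, 0, 1).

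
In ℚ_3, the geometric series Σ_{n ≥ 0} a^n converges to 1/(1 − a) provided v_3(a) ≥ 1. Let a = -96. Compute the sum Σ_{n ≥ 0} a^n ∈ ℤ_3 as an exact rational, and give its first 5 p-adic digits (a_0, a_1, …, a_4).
Σ a^n = 1/(1 − a) = 1/97;  first 5 digits = (1, 1, 2, 2, 2)

v_3(a) = 1 ≥ 1, so the series converges in ℤ_3 to 1/(1 − a) = 1/(1 − (-96)) = 1/97. Expand this rational in ℤ_3: compute digits iteratively via d_i = x_i mod 3, x_{i+1} = (x_i − d_i)/3. The first 5 digits are (1, 1, 2, 2, 2).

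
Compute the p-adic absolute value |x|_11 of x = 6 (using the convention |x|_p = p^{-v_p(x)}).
|6|_11 = 1

Step 1 — compute v_11(x) by factoring powers of 11 out of the numerator and denominator: v_11(6) = 0. Step 2 — apply |x|_p = p^{-v_p(x)} = 11^{0} = 1.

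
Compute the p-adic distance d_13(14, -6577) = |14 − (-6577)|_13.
d_13(14, -6577) = 1/2197

Step 1 — x − y = 14 − (-6577) = 6591. Step 2 — v_13(6591) = 3 (factor: 6591 = (13^3 · 3); the sign does not affect v_p). Step 3 — |x − y|_13 = 13^{-3} = 1/2197.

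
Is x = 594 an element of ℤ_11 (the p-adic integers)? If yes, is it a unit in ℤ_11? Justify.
x ∈ ℤ_11 but not a unit; v_11(x) = 1 > 0

ℤ_11 = {x ∈ ℚ_11 : v_11(x) ≥ 0} and ℤ_11^× = {x ∈ ℤ_11 : v_11(x) = 0}. Here v_11(594) = v_11(num) − v_11(den) = 1; compare against these criteria.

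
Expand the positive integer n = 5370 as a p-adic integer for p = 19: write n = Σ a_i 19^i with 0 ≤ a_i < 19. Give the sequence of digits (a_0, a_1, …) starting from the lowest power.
(a_0, a_1, …) = (12, 16, 14)

Repeated division by 19 gives the digits low-to-high: 5370 = 12 + 16·19^1 + 14·19^2. Digit sequence: (12, 16, 14).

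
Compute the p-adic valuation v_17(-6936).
v_17(-6936) = 2

v_17(n) is the largest exponent k such that 17^k divides n. Factor out: -6936 = -17^2 · 24. (Sign doesn't affect v_p.) So v_17(-6936) = 2.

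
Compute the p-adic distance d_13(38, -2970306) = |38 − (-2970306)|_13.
d_13(38, -2970306) = 1/371293

Step 1 — x − y = 38 − (-2970306) = 2970344. Step 2 — v_13(2970344) = 5 (factor: 2970344 = (13^5 · 8); the sign does not affect v_p). Step 3 — |x − y|_13 = 13^{-5} = 1/371293.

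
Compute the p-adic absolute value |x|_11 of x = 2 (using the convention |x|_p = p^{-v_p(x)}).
|2|_11 = 1

Step 1 — compute v_11(x) by factoring powers of 11 out of the numerator and denominator: v_11(2) = 0. Step 2 — apply |x|_p = p^{-v_p(x)} = 11^{0} = 1.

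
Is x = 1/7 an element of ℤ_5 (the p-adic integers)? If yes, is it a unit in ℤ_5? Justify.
x ∈ ℤ_5^× (unit); v_5(x) = 0

ℤ_5 = {x ∈ ℚ_5 : v_5(x) ≥ 0} and ℤ_5^× = {x ∈ ℤ_5 : v_5(x) = 0}. Here v_5(1/7) = v_5(num) − v_5(den) = 0; compare against these criteria.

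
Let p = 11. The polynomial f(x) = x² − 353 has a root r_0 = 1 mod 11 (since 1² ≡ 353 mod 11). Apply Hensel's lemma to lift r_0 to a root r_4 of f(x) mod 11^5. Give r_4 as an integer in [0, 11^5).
r_4 = 31274 (mod 161051)

Hensel's recurrence: r_{i+1} = r_i − f(r_i)·(f′(r_i))^{-1} mod 11^{i+2}, with f′(x) = 2x. Iterate:
  r_0 = 1 (mod 11)
  r_1 = 56 (mod 121)
  r_2 = 661 (mod 1331)
  r_3 = 1992 (mod 14641)
  r_4 = 31274 (mod 161051)
Final: r_4 = 31274, and one checks f(r_4) ≡ 0 mod 11^5.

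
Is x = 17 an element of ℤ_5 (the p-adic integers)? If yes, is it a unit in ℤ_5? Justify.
x ∈ ℤ_5^× (unit); v_5(x) = 0

ℤ_5 = {x ∈ ℚ_5 : v_5(x) ≥ 0} and ℤ_5^× = {x ∈ ℤ_5 : v_5(x) = 0}. Here v_5(17) = v_5(num) − v_5(den) = 0; compare against these criteria.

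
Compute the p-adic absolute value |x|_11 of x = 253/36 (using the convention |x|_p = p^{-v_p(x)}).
|253/36|_11 = 1/11

Step 1 — compute v_11(x) by factoring powers of 11 out of the numerator and denominator: v_11(253/36) = 1. Step 2 — apply |x|_p = p^{-v_p(x)} = 11^{-1} = 1/11.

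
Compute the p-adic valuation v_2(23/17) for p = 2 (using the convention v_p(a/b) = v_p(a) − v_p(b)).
v_2(23/17) = 0

Factor powers of 2 from the numerator and denominator of the reduced fraction: 23 = 2^0 · 23 and 17 = 2^0 · 17. Apply v_p(a/b) = v_p(a) − v_p(b): v_2(23/17) = 0 − 0 = 0.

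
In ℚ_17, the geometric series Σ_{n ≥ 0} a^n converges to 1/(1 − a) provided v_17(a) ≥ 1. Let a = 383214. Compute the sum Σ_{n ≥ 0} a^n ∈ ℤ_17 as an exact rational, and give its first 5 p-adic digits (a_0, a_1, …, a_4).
Σ a^n = 1/(1 − a) = -1/383213;  first 5 digits = (1, 0, 0, 10, 4)

v_17(a) = 3 ≥ 1, so the series converges in ℤ_17 to 1/(1 − a) = 1/(1 − 383214) = -1/383213. Expand this rational in ℤ_17: compute digits iteratively via d_i = x_i mod 17, x_{i+1} = (x_i − d_i)/17. The first 5 digits are (1, 0, 0, 10, 4).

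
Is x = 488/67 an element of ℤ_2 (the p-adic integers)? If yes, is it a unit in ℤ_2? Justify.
x ∈ ℤ_2 but not a unit; v_2(x) = 3 > 0

ℤ_2 = {x ∈ ℚ_2 : v_2(x) ≥ 0} and ℤ_2^× = {x ∈ ℤ_2 : v_2(x) = 0}. Here v_2(488/67) = v_2(num) − v_2(den) = 3; compare against these criteria.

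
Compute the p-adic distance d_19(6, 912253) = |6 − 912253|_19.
d_19(6, 912253) = 1/130321

Step 1 — x − y = 6 − 912253 = -912247. Step 2 — v_19(-912247) = 4 (factor: -912247 = −(19^4 · 7); the sign does not affect v_p). Step 3 — |x − y|_19 = 19^{-4} = 1/130321.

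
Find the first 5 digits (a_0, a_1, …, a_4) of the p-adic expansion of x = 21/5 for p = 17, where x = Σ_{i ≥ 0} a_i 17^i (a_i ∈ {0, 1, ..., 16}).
(a_0, …, a_4) = (11, 3, 10, 13, 6)

v_17(21/5) = 0 (numerator and denominator both coprime to 17), so x ∈ ℤ_17^×. Compute digits iteratively via a_i = x_i mod 17, x_{i+1} = (x_i − a_i)/17, with x_0 = x:
  x_0 = 21/5;  a_0 = 11;  x_1 = (x_0 − 11)/17 = -2/5
  x_1 = -2/5;  a_1 = 3;  x_2 = (x_1 − 3)/17 = -1/5
  x_2 = -1/5;  a_2 = 10;  x_3 = (x_2 − 10)/17 = -3/5
  x_3 = -3/5;  a_3 = 13;  x_4 = (x_3 − 13)/17 = -4/5
  x_4 = -4/5;  a_4 = 6;  x_5 = (x_4 − 6)/17 = -2/5
Digits: (11, 3, 10, 13, 6).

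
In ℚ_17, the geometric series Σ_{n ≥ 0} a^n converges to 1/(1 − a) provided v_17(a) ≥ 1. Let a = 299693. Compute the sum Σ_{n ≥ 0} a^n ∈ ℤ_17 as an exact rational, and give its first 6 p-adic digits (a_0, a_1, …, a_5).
Σ a^n = 1/(1 − a) = -1/299692;  first 6 digits = (1, 0, 0, 10, 3, 0)

v_17(a) = 3 ≥ 1, so the series converges in ℤ_17 to 1/(1 − a) = 1/(1 − 299693) = -1/299692. Expand this rational in ℤ_17: compute digits iteratively via d_i = x_i mod 17, x_{i+1} = (x_i − d_i)/17. The first 6 digits are (1, 0, 0, 10, 3, 0).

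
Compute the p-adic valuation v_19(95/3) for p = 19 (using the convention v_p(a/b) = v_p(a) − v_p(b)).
v_19(95/3) = 1

Factor powers of 19 from the numerator and denominator of the reduced fraction: 95 = 19^1 · 5 and 3 = 19^0 · 3. Apply v_p(a/b) = v_p(a) − v_p(b): v_19(95/3) = 1 − 0 = 1.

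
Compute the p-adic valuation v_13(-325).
v_13(-325) = 1

v_13(n) is the largest exponent k such that 13^k divides n. Factor out: -325 = -13^1 · 25. (Sign doesn't affect v_p.) So v_13(-325) = 1.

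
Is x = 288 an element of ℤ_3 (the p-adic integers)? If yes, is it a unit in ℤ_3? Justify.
x ∈ ℤ_3 but not a unit; v_3(x) = 2 > 0

ℤ_3 = {x ∈ ℚ_3 : v_3(x) ≥ 0} and ℤ_3^× = {x ∈ ℤ_3 : v_3(x) = 0}. Here v_3(288) = v_3(num) − v_3(den) = 2; compare against these criteria.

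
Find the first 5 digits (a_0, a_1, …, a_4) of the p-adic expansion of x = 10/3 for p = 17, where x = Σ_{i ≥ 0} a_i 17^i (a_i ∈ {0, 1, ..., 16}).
(a_0, …, a_4) = (9, 11, 5, 11, 5)

v_17(10/3) = 0 (numerator and denominator both coprime to 17), so x ∈ ℤ_17^×. Compute digits iteratively via a_i = x_i mod 17, x_{i+1} = (x_i − a_i)/17, with x_0 = x:
  x_0 = 10/3;  a_0 = 9;  x_1 = (x_0 − 9)/17 = -1/3
  x_1 = -1/3;  a_1 = 11;  x_2 = (x_1 − 11)/17 = -2/3
  x_2 = -2/3;  a_2 = 5;  x_3 = (x_2 − 5)/17 = -1/3
  x_3 = -1/3;  a_3 = 11;  x_4 = (x_3 − 11)/17 = -2/3
  x_4 = -2/3;  a_4 = 5;  x_5 = (x_4 − 5)/17 = -1/3
Digits: (9, 11, 5, 11, 5).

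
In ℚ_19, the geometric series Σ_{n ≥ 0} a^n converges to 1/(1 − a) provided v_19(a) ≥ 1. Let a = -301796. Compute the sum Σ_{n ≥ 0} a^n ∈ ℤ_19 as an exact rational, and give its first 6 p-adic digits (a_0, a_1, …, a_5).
Σ a^n = 1/(1 − a) = 1/301797;  first 6 digits = (1, 0, 0, 13, 16, 18)

v_19(a) = 3 ≥ 1, so the series converges in ℤ_19 to 1/(1 − a) = 1/(1 − (-301796)) = 1/301797. Expand this rational in ℤ_19: compute digits iteratively via d_i = x_i mod 19, x_{i+1} = (x_i − d_i)/19. The first 6 digits are (1, 0, 0, 13, 16, 18).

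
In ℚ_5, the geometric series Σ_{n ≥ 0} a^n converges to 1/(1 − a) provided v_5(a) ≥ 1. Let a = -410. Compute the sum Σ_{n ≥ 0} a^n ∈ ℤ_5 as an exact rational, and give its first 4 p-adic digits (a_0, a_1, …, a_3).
Σ a^n = 1/(1 − a) = 1/411;  first 4 digits = (1, 3, 2, 3)

v_5(a) = 1 ≥ 1, so the series converges in ℤ_5 to 1/(1 − a) = 1/(1 − (-410)) = 1/411. Expand this rational in ℤ_5: compute digits iteratively via d_i = x_i mod 5, x_{i+1} = (x_i − d_i)/5. The first 4 digits are (1, 3, 2, 3).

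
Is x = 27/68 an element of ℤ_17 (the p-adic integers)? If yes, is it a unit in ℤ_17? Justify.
x ∉ ℤ_17 (v_17(x) = -1 < 0)

ℤ_17 = {x ∈ ℚ_17 : v_17(x) ≥ 0} and ℤ_17^× = {x ∈ ℤ_17 : v_17(x) = 0}. Here v_17(27/68) = v_17(num) − v_17(den) = -1; compare against these criteria.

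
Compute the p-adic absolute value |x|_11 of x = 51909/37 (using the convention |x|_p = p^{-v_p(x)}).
|51909/37|_11 = 1/1331

Step 1 — compute v_11(x) by factoring powers of 11 out of the numerator and denominator: v_11(51909/37) = 3. Step 2 — apply |x|_p = p^{-v_p(x)} = 11^{-3} = 1/1331.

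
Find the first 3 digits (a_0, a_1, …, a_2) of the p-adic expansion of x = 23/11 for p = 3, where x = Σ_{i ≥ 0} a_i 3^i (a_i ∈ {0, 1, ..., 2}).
(a_0, …, a_2) = (1, 2, 0)

v_3(23/11) = 0 (numerator and denominator both coprime to 3), so x ∈ ℤ_3^×. Compute digits iteratively via a_i = x_i mod 3, x_{i+1} = (x_i − a_i)/3, with x_0 = x:
  x_0 = 23/11;  a_0 = 1;  x_1 = (x_0 − 1)/3 = 4/11
  x_1 = 4/11;  a_1 = 2;  x_2 = (x_1 − 2)/3 = -6/11
  x_2 = -6/11;  a_2 = 0;  x_3 = (x_2 − 0)/3 = -2/11
Digits: (1, 2, 0).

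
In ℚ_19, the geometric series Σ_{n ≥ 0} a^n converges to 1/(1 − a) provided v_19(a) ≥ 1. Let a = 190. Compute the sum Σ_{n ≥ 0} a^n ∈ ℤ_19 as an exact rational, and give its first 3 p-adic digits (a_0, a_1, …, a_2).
Σ a^n = 1/(1 − a) = -1/189;  first 3 digits = (1, 10, 5)

v_19(a) = 1 ≥ 1, so the series converges in ℤ_19 to 1/(1 − a) = 1/(1 − 190) = -1/189. Expand this rational in ℤ_19: compute digits iteratively via d_i = x_i mod 19, x_{i+1} = (x_i − d_i)/19. The first 3 digits are (1, 10, 5).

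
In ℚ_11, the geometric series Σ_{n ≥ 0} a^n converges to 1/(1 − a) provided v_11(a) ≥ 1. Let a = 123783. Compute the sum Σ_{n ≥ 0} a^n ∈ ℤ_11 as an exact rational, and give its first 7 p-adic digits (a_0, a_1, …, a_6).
Σ a^n = 1/(1 − a) = -1/123782;  first 7 digits = (1, 0, 0, 5, 8, 0, 3)

v_11(a) = 3 ≥ 1, so the series converges in ℤ_11 to 1/(1 − a) = 1/(1 − 123783) = -1/123782. Expand this rational in ℤ_11: compute digits iteratively via d_i = x_i mod 11, x_{i+1} = (x_i − d_i)/11. The first 7 digits are (1, 0, 0, 5, 8, 0, 3).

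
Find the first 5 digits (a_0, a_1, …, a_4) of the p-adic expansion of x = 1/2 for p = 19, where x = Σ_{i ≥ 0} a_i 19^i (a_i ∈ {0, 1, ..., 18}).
(a_0, …, a_4) = (10, 9, 9, 9, 9)

v_19(1/2) = 0 (numerator and denominator both coprime to 19), so x ∈ ℤ_19^×. Compute digits iteratively via a_i = x_i mod 19, x_{i+1} = (x_i − a_i)/19, with x_0 = x:
  x_0 = 1/2;  a_0 = 10;  x_1 = (x_0 − 10)/19 = -1/2
  x_1 = -1/2;  a_1 = 9;  x_2 = (x_1 − 9)/19 = -1/2
  x_2 = -1/2;  a_2 = 9;  x_3 = (x_2 − 9)/19 = -1/2
  x_3 = -1/2;  a_3 = 9;  x_4 = (x_3 − 9)/19 = -1/2
  x_4 = -1/2;  a_4 = 9;  x_5 = (x_4 − 9)/19 = -1/2
Digits: (10, 9, 9, 9, 9).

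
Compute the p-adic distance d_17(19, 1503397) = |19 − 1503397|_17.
d_17(19, 1503397) = 1/83521

Step 1 — x − y = 19 − 1503397 = -1503378. Step 2 — v_17(-1503378) = 4 (factor: -1503378 = −(17^4 · 18); the sign does not affect v_p). Step 3 — |x − y|_17 = 17^{-4} = 1/83521.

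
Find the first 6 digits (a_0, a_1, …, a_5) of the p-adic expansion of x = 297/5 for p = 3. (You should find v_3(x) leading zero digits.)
(a_0, …, a_5) = (0, 0, 0, 1, 1, 1)

v_3(297/5) = 3, so a_0 = ... = a_2 = 0. Factor out: x = 3^3 · u with u = 11/5 a unit in ℤ_3. Expand u iteratively via a_{v+i} = u_i mod 3, u_{i+1} = (u_i − a_{v+i})/3:
  u_0 = 11/5;  a_3 = 1;  u_1 = (u_0 − 1)/3 = 2/5
  u_1 = 2/5;  a_4 = 1;  u_2 = (u_1 − 1)/3 = -1/5
  u_2 = -1/5;  a_5 = 1;  u_3 = (u_2 − 1)/3 = -2/5
Digits: (0, 0, 0, 1, 1, 1).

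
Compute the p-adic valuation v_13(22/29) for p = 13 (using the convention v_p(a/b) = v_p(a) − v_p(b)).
v_13(22/29) = 0

Factor powers of 13 from the numerator and denominator of the reduced fraction: 22 = 13^0 · 22 and 29 = 13^0 · 29. Apply v_p(a/b) = v_p(a) − v_p(b): v_13(22/29) = 0 − 0 = 0.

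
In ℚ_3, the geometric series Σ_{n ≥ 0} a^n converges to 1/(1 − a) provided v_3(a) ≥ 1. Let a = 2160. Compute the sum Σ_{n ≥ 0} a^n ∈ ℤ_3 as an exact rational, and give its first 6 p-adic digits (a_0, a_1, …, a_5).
Σ a^n = 1/(1 − a) = -1/2159;  first 6 digits = (1, 0, 0, 2, 2, 2)

v_3(a) = 3 ≥ 1, so the series converges in ℤ_3 to 1/(1 − a) = 1/(1 − 2160) = -1/2159. Expand this rational in ℤ_3: compute digits iteratively via d_i = x_i mod 3, x_{i+1} = (x_i − d_i)/3. The first 6 digits are (1, 0, 0, 2, 2, 2).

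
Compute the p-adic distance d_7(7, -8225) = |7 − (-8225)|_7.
d_7(7, -8225) = 1/343

Step 1 — x − y = 7 − (-8225) = 8232. Step 2 — v_7(8232) = 3 (factor: 8232 = (7^3 · 24); the sign does not affect v_p). Step 3 — |x − y|_7 = 7^{-3} = 1/343.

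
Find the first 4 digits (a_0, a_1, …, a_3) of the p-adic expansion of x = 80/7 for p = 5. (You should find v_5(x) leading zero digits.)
(a_0, …, a_3) = (0, 3, 2, 1)

v_5(80/7) = 1, so a_0 = ... = a_0 = 0. Factor out: x = 5^1 · u with u = 16/7 a unit in ℤ_5. Expand u iteratively via a_{v+i} = u_i mod 5, u_{i+1} = (u_i − a_{v+i})/5:
  u_0 = 16/7;  a_1 = 3;  u_1 = (u_0 − 3)/5 = -1/7
  u_1 = -1/7;  a_2 = 2;  u_2 = (u_1 − 2)/5 = -3/7
  u_2 = -3/7;  a_3 = 1;  u_3 = (u_2 − 1)/5 = -2/7
Digits: (0, 3, 2, 1).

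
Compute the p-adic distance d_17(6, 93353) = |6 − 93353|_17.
d_17(6, 93353) = 1/4913

Step 1 — x − y = 6 − 93353 = -93347. Step 2 — v_17(-93347) = 3 (factor: -93347 = −(17^3 · 19); the sign does not affect v_p). Step 3 — |x − y|_17 = 17^{-3} = 1/4913.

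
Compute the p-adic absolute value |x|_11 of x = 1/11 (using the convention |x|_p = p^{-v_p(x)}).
|1/11|_11 = 11

Step 1 — compute v_11(x) by factoring powers of 11 out of the numerator and denominator: v_11(1/11) = -1. Step 2 — apply |x|_p = p^{-v_p(x)} = 11^{1} = 11.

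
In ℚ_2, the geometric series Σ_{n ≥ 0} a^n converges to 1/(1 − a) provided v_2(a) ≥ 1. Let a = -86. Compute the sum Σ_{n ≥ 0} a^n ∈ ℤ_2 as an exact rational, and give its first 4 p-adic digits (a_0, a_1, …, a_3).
Σ a^n = 1/(1 − a) = 1/87;  first 4 digits = (1, 1, 1, 0)

v_2(a) = 1 ≥ 1, so the series converges in ℤ_2 to 1/(1 − a) = 1/(1 − (-86)) = 1/87. Expand this rational in ℤ_2: compute digits iteratively via d_i = x_i mod 2, x_{i+1} = (x_i − d_i)/2. The first 4 digits are (1, 1, 1, 0).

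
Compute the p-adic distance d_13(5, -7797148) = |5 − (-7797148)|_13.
d_13(5, -7797148) = 1/371293

Step 1 — x − y = 5 − (-7797148) = 7797153. Step 2 — v_13(7797153) = 5 (factor: 7797153 = (13^5 · 21); the sign does not affect v_p). Step 3 — |x − y|_13 = 13^{-5} = 1/371293.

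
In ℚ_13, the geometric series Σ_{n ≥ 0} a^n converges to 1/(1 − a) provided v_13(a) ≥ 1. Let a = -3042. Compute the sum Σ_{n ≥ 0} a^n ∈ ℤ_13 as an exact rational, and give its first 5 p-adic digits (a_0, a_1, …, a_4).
Σ a^n = 1/(1 − a) = 1/3043;  first 5 digits = (1, 0, 8, 11, 11)

v_13(a) = 2 ≥ 1, so the series converges in ℤ_13 to 1/(1 − a) = 1/(1 − (-3042)) = 1/3043. Expand this rational in ℤ_13: compute digits iteratively via d_i = x_i mod 13, x_{i+1} = (x_i − d_i)/13. The first 5 digits are (1, 0, 8, 11, 11).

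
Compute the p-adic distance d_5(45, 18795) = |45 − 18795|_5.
d_5(45, 18795) = 1/3125

Step 1 — x − y = 45 − 18795 = -18750. Step 2 — v_5(-18750) = 5 (factor: -18750 = −(5^5 · 6); the sign does not affect v_p). Step 3 — |x − y|_5 = 5^{-5} = 1/3125.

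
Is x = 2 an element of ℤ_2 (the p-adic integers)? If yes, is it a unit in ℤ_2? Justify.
x ∈ ℤ_2 but not a unit; v_2(x) = 1 > 0

ℤ_2 = {x ∈ ℚ_2 : v_2(x) ≥ 0} and ℤ_2^× = {x ∈ ℤ_2 : v_2(x) = 0}. Here v_2(2) = v_2(num) − v_2(den) = 1; compare against these criteria.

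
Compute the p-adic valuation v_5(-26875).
v_5(-26875) = 4

v_5(n) is the largest exponent k such that 5^k divides n. Factor out: -26875 = -5^4 · 43. (Sign doesn't affect v_p.) So v_5(-26875) = 4.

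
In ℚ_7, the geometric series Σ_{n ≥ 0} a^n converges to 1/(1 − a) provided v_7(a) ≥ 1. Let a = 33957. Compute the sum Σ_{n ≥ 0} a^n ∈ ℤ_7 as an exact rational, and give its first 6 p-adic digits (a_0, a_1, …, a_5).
Σ a^n = 1/(1 − a) = -1/33956;  first 6 digits = (1, 0, 0, 1, 0, 2)

v_7(a) = 3 ≥ 1, so the series converges in ℤ_7 to 1/(1 − a) = 1/(1 − 33957) = -1/33956. Expand this rational in ℤ_7: compute digits iteratively via d_i = x_i mod 7, x_{i+1} = (x_i − d_i)/7. The first 6 digits are (1, 0, 0, 1, 0, 2).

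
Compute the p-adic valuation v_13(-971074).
v_13(-971074) = 4

v_13(n) is the largest exponent k such that 13^k divides n. Factor out: -971074 = -13^4 · 34. (Sign doesn't affect v_p.) So v_13(-971074) = 4.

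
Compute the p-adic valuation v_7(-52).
v_7(-52) = 0

v_7(n) is the largest exponent k such that 7^k divides n. Factor out: -52 = -7^0 · 52. (Sign doesn't affect v_p.) So v_7(-52) = 0.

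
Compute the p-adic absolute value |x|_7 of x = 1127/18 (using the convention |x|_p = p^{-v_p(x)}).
|1127/18|_7 = 1/49

Step 1 — compute v_7(x) by factoring powers of 7 out of the numerator and denominator: v_7(1127/18) = 2. Step 2 — apply |x|_p = p^{-v_p(x)} = 7^{-2} = 1/49.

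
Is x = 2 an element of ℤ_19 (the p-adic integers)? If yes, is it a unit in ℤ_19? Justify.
x ∈ ℤ_19^× (unit); v_19(x) = 0

ℤ_19 = {x ∈ ℚ_19 : v_19(x) ≥ 0} and ℤ_19^× = {x ∈ ℤ_19 : v_19(x) = 0}. Here v_19(2) = v_19(num) − v_19(den) = 0; compare against these criteria.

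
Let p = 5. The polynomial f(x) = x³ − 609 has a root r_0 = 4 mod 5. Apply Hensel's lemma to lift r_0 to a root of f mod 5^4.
r_3 = 19 (mod 625)

Hensel: r_{i+1} = r_i − f(r_i)/f′(r_i) mod 5^{i+2}, where f′(x) = 3x². Iterate:
  r_0 = 4 (mod 5)
  r_1 = 19 (mod 25)
  r_2 = 19 (mod 125)
  r_3 = 19 (mod 625)
Final: r = 19 with f(r) ≡ 0 mod 5^4.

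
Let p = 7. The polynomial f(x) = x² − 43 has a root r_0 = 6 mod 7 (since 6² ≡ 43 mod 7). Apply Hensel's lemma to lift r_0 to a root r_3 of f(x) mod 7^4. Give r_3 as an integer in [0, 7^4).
r_3 = 370 (mod 2401)

Hensel's recurrence: r_{i+1} = r_i − f(r_i)·(f′(r_i))^{-1} mod 7^{i+2}, with f′(x) = 2x. Iterate:
  r_0 = 6 (mod 7)
  r_1 = 27 (mod 49)
  r_2 = 27 (mod 343)
  r_3 = 370 (mod 2401)
Final: r_3 = 370, and one checks f(r_3) ≡ 0 mod 7^4.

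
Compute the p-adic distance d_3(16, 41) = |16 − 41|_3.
d_3(16, 41) = 1

Step 1 — x − y = 16 − 41 = -25. Step 2 — v_3(-25) = 0 (factor: -25 = −(3^0 · 25); the sign does not affect v_p). Step 3 — |x − y|_3 = 3^{0} = 1.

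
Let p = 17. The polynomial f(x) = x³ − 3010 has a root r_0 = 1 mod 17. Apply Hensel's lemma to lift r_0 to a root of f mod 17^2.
r_1 = 137 (mod 289)

Hensel: r_{i+1} = r_i − f(r_i)/f′(r_i) mod 17^{i+2}, where f′(x) = 3x². Iterate:
  r_0 = 1 (mod 17)
  r_1 = 137 (mod 289)
Final: r = 137 with f(r) ≡ 0 mod 17^2.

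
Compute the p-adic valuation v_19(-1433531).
v_19(-1433531) = 4

v_19(n) is the largest exponent k such that 19^k divides n. Factor out: -1433531 = -19^4 · 11. (Sign doesn't affect v_p.) So v_19(-1433531) = 4.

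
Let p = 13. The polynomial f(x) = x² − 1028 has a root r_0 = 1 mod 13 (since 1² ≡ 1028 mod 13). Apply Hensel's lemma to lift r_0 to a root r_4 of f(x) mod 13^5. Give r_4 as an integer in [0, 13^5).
r_4 = 134785 (mod 371293)

Hensel's recurrence: r_{i+1} = r_i − f(r_i)·(f′(r_i))^{-1} mod 13^{i+2}, with f′(x) = 2x. Iterate:
  r_0 = 1 (mod 13)
  r_1 = 92 (mod 169)
  r_2 = 768 (mod 2197)
  r_3 = 20541 (mod 28561)
  r_4 = 134785 (mod 371293)
Final: r_4 = 134785, and one checks f(r_4) ≡ 0 mod 13^5.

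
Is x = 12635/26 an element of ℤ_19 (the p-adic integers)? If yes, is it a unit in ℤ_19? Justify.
x ∈ ℤ_19 but not a unit; v_19(x) = 2 > 0

ℤ_19 = {x ∈ ℚ_19 : v_19(x) ≥ 0} and ℤ_19^× = {x ∈ ℤ_19 : v_19(x) = 0}. Here v_19(12635/26) = v_19(num) − v_19(den) = 2; compare against these criteria.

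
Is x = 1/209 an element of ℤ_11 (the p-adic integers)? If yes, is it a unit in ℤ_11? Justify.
x ∉ ℤ_11 (v_11(x) = -1 < 0)

ℤ_11 = {x ∈ ℚ_11 : v_11(x) ≥ 0} and ℤ_11^× = {x ∈ ℤ_11 : v_11(x) = 0}. Here v_11(1/209) = v_11(num) − v_11(den) = -1; compare against these criteria.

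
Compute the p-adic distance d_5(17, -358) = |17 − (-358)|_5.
d_5(17, -358) = 1/125

Step 1 — x − y = 17 − (-358) = 375. Step 2 — v_5(375) = 3 (factor: 375 = (5^3 · 3); the sign does not affect v_p). Step 3 — |x − y|_5 = 5^{-3} = 1/125.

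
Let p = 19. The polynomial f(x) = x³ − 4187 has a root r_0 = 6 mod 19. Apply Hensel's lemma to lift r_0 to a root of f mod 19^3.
r_2 = 5060 (mod 6859)

Hensel: r_{i+1} = r_i − f(r_i)/f′(r_i) mod 19^{i+2}, where f′(x) = 3x². Iterate:
  r_0 = 6 (mod 19)
  r_1 = 6 (mod 361)
  r_2 = 5060 (mod 6859)
Final: r = 5060 with f(r) ≡ 0 mod 19^3.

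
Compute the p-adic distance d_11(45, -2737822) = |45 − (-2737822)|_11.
d_11(45, -2737822) = 1/161051

Step 1 — x − y = 45 − (-2737822) = 2737867. Step 2 — v_11(2737867) = 5 (factor: 2737867 = (11^5 · 17); the sign does not affect v_p). Step 3 — |x − y|_11 = 11^{-5} = 1/161051.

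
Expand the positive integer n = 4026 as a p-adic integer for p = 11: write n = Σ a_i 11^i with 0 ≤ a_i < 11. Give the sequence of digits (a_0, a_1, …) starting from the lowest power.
(a_0, a_1, …) = (0, 3, 0, 3)

Repeated division by 11 gives the digits low-to-high: 4026 = 3·11^1 + 3·11^3. Digit sequence: (0, 3, 0, 3).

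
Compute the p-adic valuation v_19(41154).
v_19(41154) = 3

v_19(n) is the largest exponent k such that 19^k divides n. Factor out: 41154 = 19^3 · 6. (Sign doesn't affect v_p.) So v_19(41154) = 3.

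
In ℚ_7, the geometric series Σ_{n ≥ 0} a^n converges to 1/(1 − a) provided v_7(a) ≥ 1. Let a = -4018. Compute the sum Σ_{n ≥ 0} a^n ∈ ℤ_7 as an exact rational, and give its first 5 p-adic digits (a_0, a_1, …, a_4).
Σ a^n = 1/(1 − a) = 1/4019;  first 5 digits = (1, 0, 2, 2, 2)

v_7(a) = 2 ≥ 1, so the series converges in ℤ_7 to 1/(1 − a) = 1/(1 − (-4018)) = 1/4019. Expand this rational in ℤ_7: compute digits iteratively via d_i = x_i mod 7, x_{i+1} = (x_i − d_i)/7. The first 5 digits are (1, 0, 2, 2, 2).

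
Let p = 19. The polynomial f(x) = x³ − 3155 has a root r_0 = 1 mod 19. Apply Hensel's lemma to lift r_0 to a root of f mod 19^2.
r_1 = 210 (mod 361)

Hensel: r_{i+1} = r_i − f(r_i)/f′(r_i) mod 19^{i+2}, where f′(x) = 3x². Iterate:
  r_0 = 1 (mod 19)
  r_1 = 210 (mod 361)
Final: r = 210 with f(r) ≡ 0 mod 19^2.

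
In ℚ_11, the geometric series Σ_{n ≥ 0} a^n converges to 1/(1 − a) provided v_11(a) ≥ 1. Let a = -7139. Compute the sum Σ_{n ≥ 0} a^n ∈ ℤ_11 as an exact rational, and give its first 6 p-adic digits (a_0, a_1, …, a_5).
Σ a^n = 1/(1 − a) = 1/7140;  first 6 digits = (1, 0, 7, 5, 4, 8)

v_11(a) = 2 ≥ 1, so the series converges in ℤ_11 to 1/(1 − a) = 1/(1 − (-7139)) = 1/7140. Expand this rational in ℤ_11: compute digits iteratively via d_i = x_i mod 11, x_{i+1} = (x_i − d_i)/11. The first 6 digits are (1, 0, 7, 5, 4, 8).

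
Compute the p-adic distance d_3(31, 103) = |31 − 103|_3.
d_3(31, 103) = 1/9

Step 1 — x − y = 31 − 103 = -72. Step 2 — v_3(-72) = 2 (factor: -72 = −(3^2 · 8); the sign does not affect v_p). Step 3 — |x − y|_3 = 3^{-2} = 1/9.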